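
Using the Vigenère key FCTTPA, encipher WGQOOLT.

Repeat the key across the message: FCTTPAF
W(22)+F(5): 27≡1 → B
G(6)+C(2): 8 → I
Q(16)+T(19): 35≡9 → J
O(14)+T(19): 33≡7 → H
O(14)+P(15): 29≡3 → D
L(11)+A(0): 11 → L
T(19)+F(5): 24 → Y

BIJHDLY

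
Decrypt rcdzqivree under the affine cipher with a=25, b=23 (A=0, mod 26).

The inverse of 25 mod 26 is 25, since 25·25=625≡1. Apply D(y)=25·(y−23) mod 26:
r(17): 25·(17−23)=-150≡6 → g
c(2): 25·(2−23)=-525≡21 → v
d(3): 25·(3−23)=-500≡20 → u
z(25): 25·(25−23)=50≡24 → y
q(16): 25·(16−23)=-175≡7 → h
i(8): 25·(8−23)=-375≡15 → p
v(21): 25·(21−23)=-50≡2 → c
r(17): 25·(17−23)=-150≡6 → g
e(4): 25·(4−23)=-475≡19 → t
e(4): 25·(4−23)=-475≡19 → t

gvuyhpcgtt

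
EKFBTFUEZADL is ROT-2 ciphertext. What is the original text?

E(4): 4−2=2 → C
K(10): 10−2=8 → I
F(5): 5−2=3 → D
B(1): 1−2=-1≡25 → Z
T(19): 19−2=17 → R
F(5): 5−2=3 → D
U(20): 20−2=18 → S
E(4): 4−2=2 → C
Z(25): 25−2=23 → X
A(0): 0−2=-2≡24 → Y
D(3): 3−2=1 → B
L(11): 11−2=9 → J

CIDZRDSCXYBJ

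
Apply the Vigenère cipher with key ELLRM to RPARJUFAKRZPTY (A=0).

VALIVYQLBDDAEP

Repeat the key across the message: ELLRMELLRMELLR
R(17)+E(4): 21 → V
P(15)+L(11): 26≡0 → A
A(0)+L(11): 11 → L
R(17)+R(17): 34≡8 → I
J(9)+M(12): 21 → V
U(20)+E(4): 24 → Y
F(5)+L(11): 16 → Q
A(0)+L(11): 11 → L
K(10)+R(17): 27≡1 → B
R(17)+M(12): 29≡3 → D
Z(25)+E(4): 29≡3 → D
P(15)+L(11): 26≡0 → A
T(19)+L(11): 30≡4 → E
Y(24)+R(17): 41≡15 → P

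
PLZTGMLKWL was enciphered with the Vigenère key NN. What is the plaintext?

Repeat the key across the ciphertext: NNNNNNNNNN
P(15)−N(13): 2 → C
L(11)−N(13): -2≡24 → Y
Z(25)−N(13): 12 → M
T(19)−N(13): 6 → G
G(6)−N(13): -7≡19 → T
M(12)−N(13): -1≡25 → Z
L(11)−N(13): -2≡24 → Y
K(10)−N(13): -3≡23 → X
W(22)−N(13): 9 → J
L(11)−N(13): -2≡24 → Y

CYMGTZYXJY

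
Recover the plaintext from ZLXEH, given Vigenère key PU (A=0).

KRIKS

Repeat the key across the ciphertext: PUPUP
Z(25)−P(15): 10 → K
L(11)−U(20): -9≡17 → R
X(23)−P(15): 8 → I
E(4)−U(20): -16≡10 → K
H(7)−P(15): -8≡18 → S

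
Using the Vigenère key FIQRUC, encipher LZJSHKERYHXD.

Repeat the key across the message: FIQRUCFIQRUC
L(11)+F(5): 16 → Q
Z(25)+I(8): 33≡7 → H
J(9)+Q(16): 25 → Z
S(18)+R(17): 35≡9 → J
H(7)+U(20): 27≡1 → B
K(10)+C(2): 12 → M
E(4)+F(5): 9 → J
R(17)+I(8): 25 → Z
Y(24)+Q(16): 40≡14 → O
H(7)+R(17): 24 → Y
X(23)+U(20): 43≡17 → R
D(3)+C(2): 5 → F

QHZJBMJZOYRF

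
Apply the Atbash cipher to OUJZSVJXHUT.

LFQAHEQCSFG

O(14) → L(11)
U(20) → F(5)
J(9) → Q(16)
Z(25) → A(0)
S(18) → H(7)
V(21) → E(4)
J(9) → Q(16)
X(23) → C(2)
H(7) → S(18)
U(20) → F(5)
T(19) → G(6)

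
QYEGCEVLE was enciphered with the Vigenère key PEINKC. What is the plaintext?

Repeat the key across the ciphertext: PEINKCPEI
Q(16)−P(15): 1 → B
Y(24)−E(4): 20 → U
E(4)−I(8): -4≡22 → W
G(6)−N(13): -7≡19 → T
C(2)−K(10): -8≡18 → S
E(4)−C(2): 2 → C
V(21)−P(15): 6 → G
L(11)−E(4): 7 → H
E(4)−I(8): -4≡22 → W

BUWTSCGHW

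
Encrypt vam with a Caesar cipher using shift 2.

xco

v(21): 21+2=23 → x
a(0): 0+2=2 → c
m(12): 12+2=14 → o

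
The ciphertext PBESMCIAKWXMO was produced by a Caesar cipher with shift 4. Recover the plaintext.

P(15): 15−4=11 → L
B(1): 1−4=-3≡23 → X
E(4): 4−4=0 → A
S(18): 18−4=14 → O
M(12): 12−4=8 → I
C(2): 2−4=-2≡24 → Y
I(8): 8−4=4 → E
A(0): 0−4=-4≡22 → W
K(10): 10−4=6 → G
W(22): 22−4=18 → S
X(23): 23−4=19 → T
M(12): 12−4=8 → I
O(14): 14−4=10 → K

LXAOIYEWGSTIK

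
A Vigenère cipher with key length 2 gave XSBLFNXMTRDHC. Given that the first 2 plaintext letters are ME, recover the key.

Subtract each crib letter from the matching ciphertext letter (mod 26):
X(23)−M(12)=11 → L
S(18)−E(4)=14 → O

LO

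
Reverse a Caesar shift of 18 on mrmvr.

m(12): 12−18=-6≡20 → u
r(17): 17−18=-1≡25 → z
m(12): 12−18=-6≡20 → u
v(21): 21−18=3 → d
r(17): 17−18=-1≡25 → z

uzudz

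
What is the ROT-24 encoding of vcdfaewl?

tabdycuj

v(21): 21+24=45≡19 → t
c(2): 2+24=26≡0 → a
d(3): 3+24=27≡1 → b
f(5): 5+24=29≡3 → d
a(0): 0+24=24 → y
e(4): 4+24=28≡2 → c
w(22): 22+24=46≡20 → u
l(11): 11+24=35≡9 → j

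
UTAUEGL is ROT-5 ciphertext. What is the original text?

U(20): 20−5=15 → P
T(19): 19−5=14 → O
A(0): 0−5=-5≡21 → V
U(20): 20−5=15 → P
E(4): 4−5=-1≡25 → Z
G(6): 6−5=1 → B
L(11): 11−5=6 → G

POVPZBG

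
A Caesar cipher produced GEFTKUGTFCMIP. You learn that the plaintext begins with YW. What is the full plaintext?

YWXLCMYLXUEAH

From the crib: G(6)−Y(24)=-18≡8, so the shift is 8.
Subtract 8 from each ciphertext letter:
G(6): 6−8=-2≡24 → Y
E(4): 4−8=-4≡22 → W
F(5): 5−8=-3≡23 → X
T(19): 19−8=11 → L
K(10): 10−8=2 → C
U(20): 20−8=12 → M
G(6): 6−8=-2≡24 → Y
T(19): 19−8=11 → L
F(5): 5−8=-3≡23 → X
C(2): 2−8=-6≡20 → U
M(12): 12−8=4 → E
I(8): 8−8=0 → A
P(15): 15−8=7 → H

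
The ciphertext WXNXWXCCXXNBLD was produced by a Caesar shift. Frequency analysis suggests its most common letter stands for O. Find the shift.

9

The most frequent ciphertext letter is X (appears 5 times).
X is position 23; O is position 14.
Shift = 9.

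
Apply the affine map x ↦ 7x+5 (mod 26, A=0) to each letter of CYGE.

C(2): 7·2+5=19 → T
Y(24): 7·24+5=173≡17 → R
G(6): 7·6+5=47≡21 → V
E(4): 7·4+5=33≡7 → H

TRVH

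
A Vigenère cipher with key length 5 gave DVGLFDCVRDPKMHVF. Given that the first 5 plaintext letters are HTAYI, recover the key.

WCGNX

Subtract each crib letter from the matching ciphertext letter (mod 26):
D(3)−H(7)=-4≡22 → W
V(21)−T(19)=2 → C
G(6)−A(0)=6 → G
L(11)−Y(24)=-13≡13 → N
F(5)−I(8)=-3≡23 → X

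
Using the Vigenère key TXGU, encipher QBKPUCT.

JYQJNZZ

Repeat the key across the message: TXGUTXG
Q(16)+T(19): 35≡9 → J
B(1)+X(23): 24 → Y
K(10)+G(6): 16 → Q
P(15)+U(20): 35≡9 → J
U(20)+T(19): 39≡13 → N
C(2)+X(23): 25 → Z
T(19)+G(6): 25 → Z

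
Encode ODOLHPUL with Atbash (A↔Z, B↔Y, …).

O(14) → L(11)
D(3) → W(22)
O(14) → L(11)
L(11) → O(14)
H(7) → S(18)
P(15) → K(10)
U(20) → F(5)
L(11) → O(14)

LWLOSKFO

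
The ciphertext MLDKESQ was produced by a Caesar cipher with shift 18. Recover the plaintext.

M(12): 12−18=-6≡20 → U
L(11): 11−18=-7≡19 → T
D(3): 3−18=-15≡11 → L
K(10): 10−18=-8≡18 → S
E(4): 4−18=-14≡12 → M
S(18): 18−18=0 → A
Q(16): 16−18=-2≡24 → Y

UTLSMAY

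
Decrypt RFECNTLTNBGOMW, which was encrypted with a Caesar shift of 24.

THGEPVNVPDIQOY

R(17): 17−24=-7≡19 → T
F(5): 5−24=-19≡7 → H
E(4): 4−24=-20≡6 → G
C(2): 2−24=-22≡4 → E
N(13): 13−24=-11≡15 → P
T(19): 19−24=-5≡21 → V
L(11): 11−24=-13≡13 → N
T(19): 19−24=-5≡21 → V
N(13): 13−24=-11≡15 → P
B(1): 1−24=-23≡3 → D
G(6): 6−24=-18≡8 → I
O(14): 14−24=-10≡16 → Q
M(12): 12−24=-12≡14 → O
W(22): 22−24=-2≡24 → Y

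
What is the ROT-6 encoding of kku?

k(10): 10+6=16 → q
k(10): 10+6=16 → q
u(20): 20+6=26≡0 → a

qqa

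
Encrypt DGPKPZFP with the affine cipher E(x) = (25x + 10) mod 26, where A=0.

D(3): 25·3+10=85≡7 → H
G(6): 25·6+10=160≡4 → E
P(15): 25·15+10=385≡21 → V
K(10): 25·10+10=260≡0 → A
P(15): 25·15+10=385≡21 → V
Z(25): 25·25+10=635≡11 → L
F(5): 25·5+10=135≡5 → F
P(15): 25·15+10=385≡21 → V

HEVAVLFV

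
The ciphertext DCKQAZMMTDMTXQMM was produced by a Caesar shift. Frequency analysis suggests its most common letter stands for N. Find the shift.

The most frequent ciphertext letter is M (appears 5 times).
M is position 12; N is position 13.
Shift = -1≡25.

25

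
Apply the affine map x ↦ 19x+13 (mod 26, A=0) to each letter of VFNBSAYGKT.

V(21): 19·21+13=412≡22 → W
F(5): 19·5+13=108≡4 → E
N(13): 19·13+13=260≡0 → A
B(1): 19·1+13=32≡6 → G
S(18): 19·18+13=355≡17 → R
A(0): 19·0+13=13 → N
Y(24): 19·24+13=469≡1 → B
G(6): 19·6+13=127≡23 → X
K(10): 19·10+13=203≡21 → V
T(19): 19·19+13=374≡10 → K

WEAGRNBXVK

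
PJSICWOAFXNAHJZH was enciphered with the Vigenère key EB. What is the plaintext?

LIOHYVKZBWJZDIVG

Repeat the key across the ciphertext: EBEBEBEBEBEBEBEB
P(15)−E(4): 11 → L
J(9)−B(1): 8 → I
S(18)−E(4): 14 → O
I(8)−B(1): 7 → H
C(2)−E(4): -2≡24 → Y
W(22)−B(1): 21 → V
O(14)−E(4): 10 → K
A(0)−B(1): -1≡25 → Z
F(5)−E(4): 1 → B
X(23)−B(1): 22 → W
N(13)−E(4): 9 → J
A(0)−B(1): -1≡25 → Z
H(7)−E(4): 3 → D
J(9)−B(1): 8 → I
Z(25)−E(4): 21 → V
H(7)−B(1): 6 → G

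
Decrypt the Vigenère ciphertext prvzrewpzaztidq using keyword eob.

Repeat the key across the ciphertext: eobeobeobeobeob
p(15)−e(4): 11 → l
r(17)−o(14): 3 → d
v(21)−b(1): 20 → u
z(25)−e(4): 21 → v
r(17)−o(14): 3 → d
e(4)−b(1): 3 → d
w(22)−e(4): 18 → s
p(15)−o(14): 1 → b
z(25)−b(1): 24 → y
a(0)−e(4): -4≡22 → w
z(25)−o(14): 11 → l
t(19)−b(1): 18 → s
i(8)−e(4): 4 → e
d(3)−o(14): -11≡15 → p
q(16)−b(1): 15 → p

lduvddsbywlsepp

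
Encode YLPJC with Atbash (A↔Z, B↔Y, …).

BOKQX

Y(24) → B(1)
L(11) → O(14)
P(15) → K(10)
J(9) → Q(16)
C(2) → X(23)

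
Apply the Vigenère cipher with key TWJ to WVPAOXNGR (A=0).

Repeat the key across the message: TWJTWJTWJ
W(22)+T(19): 41≡15 → P
V(21)+W(22): 43≡17 → R
P(15)+J(9): 24 → Y
A(0)+T(19): 19 → T
O(14)+W(22): 36≡10 → K
X(23)+J(9): 32≡6 → G
N(13)+T(19): 32≡6 → G
G(6)+W(22): 28≡2 → C
R(17)+J(9): 26≡0 → A

PRYTKGGCA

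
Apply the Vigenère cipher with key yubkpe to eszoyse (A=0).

Repeat the key across the message: yubkpey
e(4)+y(24): 28≡2 → c
s(18)+u(20): 38≡12 → m
z(25)+b(1): 26≡0 → a
o(14)+k(10): 24 → y
y(24)+p(15): 39≡13 → n
s(18)+e(4): 22 → w
e(4)+y(24): 28≡2 → c

cmaynwc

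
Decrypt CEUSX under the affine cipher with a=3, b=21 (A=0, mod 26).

The inverse of 3 mod 26 is 9, since 3·9=27≡1. Apply D(y)=9·(y−21) mod 26:
C(2): 9·(2−21)=-171≡11 → L
E(4): 9·(4−21)=-153≡3 → D
U(20): 9·(20−21)=-9≡17 → R
S(18): 9·(18−21)=-27≡25 → Z
X(23): 9·(23−21)=18 → S

LDRZS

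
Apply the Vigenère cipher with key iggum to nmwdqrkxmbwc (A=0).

Repeat the key across the message: iggumiggumig
n(13)+i(8): 21 → v
m(12)+g(6): 18 → s
w(22)+g(6): 28≡2 → c
d(3)+u(20): 23 → x
q(16)+m(12): 28≡2 → c
r(17)+i(8): 25 → z
k(10)+g(6): 16 → q
x(23)+g(6): 29≡3 → d
m(12)+u(20): 32≡6 → g
b(1)+m(12): 13 → n
w(22)+i(8): 30≡4 → e
c(2)+g(6): 8 → i

vscxczqdgnei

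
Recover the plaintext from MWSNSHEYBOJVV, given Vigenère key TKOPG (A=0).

TMEYMOUKMIQLH

Repeat the key across the ciphertext: TKOPGTKOPGTKO
M(12)−T(19): -7≡19 → T
W(22)−K(10): 12 → M
S(18)−O(14): 4 → E
N(13)−P(15): -2≡24 → Y
S(18)−G(6): 12 → M
H(7)−T(19): -12≡14 → O
E(4)−K(10): -6≡20 → U
Y(24)−O(14): 10 → K
B(1)−P(15): -14≡12 → M
O(14)−G(6): 8 → I
J(9)−T(19): -10≡16 → Q
V(21)−K(10): 11 → L
V(21)−O(14): 7 → H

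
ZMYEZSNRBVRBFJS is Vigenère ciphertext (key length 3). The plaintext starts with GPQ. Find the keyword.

Subtract each crib letter from the matching ciphertext letter (mod 26):
Z(25)−G(6)=19 → T
M(12)−P(15)=-3≡23 → X
Y(24)−Q(16)=8 → I

TXI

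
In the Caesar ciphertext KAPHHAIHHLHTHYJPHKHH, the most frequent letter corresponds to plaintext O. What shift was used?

19

The most frequent ciphertext letter is H (appears 9 times).
H is position 7; O is position 14.
Shift = -7≡19.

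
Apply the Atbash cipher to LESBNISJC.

L(11) → O(14)
E(4) → V(21)
S(18) → H(7)
B(1) → Y(24)
N(13) → M(12)
I(8) → R(17)
S(18) → H(7)
J(9) → Q(16)
C(2) → X(23)

OVHYMRHQX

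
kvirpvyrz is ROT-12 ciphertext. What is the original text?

yjwfdjmfn

k(10): 10−12=-2≡24 → y
v(21): 21−12=9 → j
i(8): 8−12=-4≡22 → w
r(17): 17−12=5 → f
p(15): 15−12=3 → d
v(21): 21−12=9 → j
y(24): 24−12=12 → m
r(17): 17−12=5 → f
z(25): 25−12=13 → n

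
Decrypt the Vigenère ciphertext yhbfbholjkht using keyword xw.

blejelrpmokx

Repeat the key across the ciphertext: xwxwxwxwxwxw
y(24)−x(23): 1 → b
h(7)−w(22): -15≡11 → l
b(1)−x(23): -22≡4 → e
f(5)−w(22): -17≡9 → j
b(1)−x(23): -22≡4 → e
h(7)−w(22): -15≡11 → l
o(14)−x(23): -9≡17 → r
l(11)−w(22): -11≡15 → p
j(9)−x(23): -14≡12 → m
k(10)−w(22): -12≡14 → o
h(7)−x(23): -16≡10 → k
t(19)−w(22): -3≡23 → x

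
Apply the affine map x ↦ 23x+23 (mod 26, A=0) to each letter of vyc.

v(21): 23·21+23=506≡12 → m
y(24): 23·24+23=575≡3 → d
c(2): 23·2+23=69≡17 → r

mdr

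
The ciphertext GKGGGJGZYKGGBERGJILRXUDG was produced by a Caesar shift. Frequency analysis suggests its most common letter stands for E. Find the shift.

2

The most frequent ciphertext letter is G (appears 9 times).
G is position 6; E is position 4.
Shift = 2.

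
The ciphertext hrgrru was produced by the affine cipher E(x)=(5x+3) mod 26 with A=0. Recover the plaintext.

giliit

The inverse of 5 mod 26 is 21, since 5·21=105≡1. Apply D(y)=21·(y−3) mod 26:
h(7): 21·(7−3)=84≡6 → g
r(17): 21·(17−3)=294≡8 → i
g(6): 21·(6−3)=63≡11 → l
r(17): 21·(17−3)=294≡8 → i
r(17): 21·(17−3)=294≡8 → i
u(20): 21·(20−3)=357≡19 → t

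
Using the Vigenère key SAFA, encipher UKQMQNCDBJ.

MKVMINHDTJ

Repeat the key across the message: SAFASAFASA
U(20)+S(18): 38≡12 → M
K(10)+A(0): 10 → K
Q(16)+F(5): 21 → V
M(12)+A(0): 12 → M
Q(16)+S(18): 34≡8 → I
N(13)+A(0): 13 → N
C(2)+F(5): 7 → H
D(3)+A(0): 3 → D
B(1)+S(18): 19 → T
J(9)+A(0): 9 → J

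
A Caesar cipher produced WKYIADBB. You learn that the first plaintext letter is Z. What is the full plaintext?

ZNBLDGEE

From the crib: W(22)−Z(25)=-3≡23, so the shift is 23.
Subtract 23 from each ciphertext letter:
W(22): 22−23=-1≡25 → Z
K(10): 10−23=-13≡13 → N
Y(24): 24−23=1 → B
I(8): 8−23=-15≡11 → L
A(0): 0−23=-23≡3 → D
D(3): 3−23=-20≡6 → G
B(1): 1−23=-22≡4 → E
B(1): 1−23=-22≡4 → E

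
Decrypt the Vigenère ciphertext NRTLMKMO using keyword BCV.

MPYKKPLM

Repeat the key across the ciphertext: BCVBCVBC
N(13)−B(1): 12 → M
R(17)−C(2): 15 → P
T(19)−V(21): -2≡24 → Y
L(11)−B(1): 10 → K
M(12)−C(2): 10 → K
K(10)−V(21): -11≡15 → P
M(12)−B(1): 11 → L
O(14)−C(2): 12 → M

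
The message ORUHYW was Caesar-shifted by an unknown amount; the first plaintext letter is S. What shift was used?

From the crib: O(14)−S(18)=-4≡22, so the shift is 22.

22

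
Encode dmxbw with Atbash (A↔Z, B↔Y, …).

d(3) → w(22)
m(12) → n(13)
x(23) → c(2)
b(1) → y(24)
w(22) → d(3)

wncyd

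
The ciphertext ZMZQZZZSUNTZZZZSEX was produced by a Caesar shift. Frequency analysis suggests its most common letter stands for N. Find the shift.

The most frequent ciphertext letter is Z (appears 9 times).
Z is position 25; N is position 13.
Shift = 12.

12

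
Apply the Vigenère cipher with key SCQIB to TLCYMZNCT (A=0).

LNSGNRPSB

Repeat the key across the message: SCQIBSCQI
T(19)+S(18): 37≡11 → L
L(11)+C(2): 13 → N
C(2)+Q(16): 18 → S
Y(24)+I(8): 32≡6 → G
M(12)+B(1): 13 → N
Z(25)+S(18): 43≡17 → R
N(13)+C(2): 15 → P
C(2)+Q(16): 18 → S
T(19)+I(8): 27≡1 → B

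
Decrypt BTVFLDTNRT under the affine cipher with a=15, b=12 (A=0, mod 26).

The inverse of 15 mod 26 is 7, since 15·7=105≡1. Apply D(y)=7·(y−12) mod 26:
B(1): 7·(1−12)=-77≡1 → B
T(19): 7·(19−12)=49≡23 → X
V(21): 7·(21−12)=63≡11 → L
F(5): 7·(5−12)=-49≡3 → D
L(11): 7·(11−12)=-7≡19 → T
D(3): 7·(3−12)=-63≡15 → P
T(19): 7·(19−12)=49≡23 → X
N(13): 7·(13−12)=7 → H
R(17): 7·(17−12)=35≡9 → J
T(19): 7·(19−12)=49≡23 → X

BXLDTPXHJX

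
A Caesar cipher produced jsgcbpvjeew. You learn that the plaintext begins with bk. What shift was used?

From the crib: j(9)−b(1)=8, so the shift is 8.

8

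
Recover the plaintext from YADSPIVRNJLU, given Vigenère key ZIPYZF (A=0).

Repeat the key across the ciphertext: ZIPYZFZIPYZF
Y(24)−Z(25): -1≡25 → Z
A(0)−I(8): -8≡18 → S
D(3)−P(15): -12≡14 → O
S(18)−Y(24): -6≡20 → U
P(15)−Z(25): -10≡16 → Q
I(8)−F(5): 3 → D
V(21)−Z(25): -4≡22 → W
R(17)−I(8): 9 → J
N(13)−P(15): -2≡24 → Y
J(9)−Y(24): -15≡11 → L
L(11)−Z(25): -14≡12 → M
U(20)−F(5): 15 → P

ZSOUQDWJYLMP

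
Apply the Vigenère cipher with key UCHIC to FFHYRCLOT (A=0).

ZHOGTWNVB

Repeat the key across the message: UCHICUCHI
F(5)+U(20): 25 → Z
F(5)+C(2): 7 → H
H(7)+H(7): 14 → O
Y(24)+I(8): 32≡6 → G
R(17)+C(2): 19 → T
C(2)+U(20): 22 → W
L(11)+C(2): 13 → N
O(14)+H(7): 21 → V
T(19)+I(8): 27≡1 → B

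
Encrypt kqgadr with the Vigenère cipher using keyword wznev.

Repeat the key across the message: wznevw
k(10)+w(22): 32≡6 → g
q(16)+z(25): 41≡15 → p
g(6)+n(13): 19 → t
a(0)+e(4): 4 → e
d(3)+v(21): 24 → y
r(17)+w(22): 39≡13 → n

gpteyn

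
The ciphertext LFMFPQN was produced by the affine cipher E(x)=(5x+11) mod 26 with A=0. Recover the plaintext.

AEVEGBQ

The inverse of 5 mod 26 is 21, since 5·21=105≡1. Apply D(y)=21·(y−11) mod 26:
L(11): 21·(11−11)=0 → A
F(5): 21·(5−11)=-126≡4 → E
M(12): 21·(12−11)=21 → V
F(5): 21·(5−11)=-126≡4 → E
P(15): 21·(15−11)=84≡6 → G
Q(16): 21·(16−11)=105≡1 → B
N(13): 21·(13−11)=42≡16 → Q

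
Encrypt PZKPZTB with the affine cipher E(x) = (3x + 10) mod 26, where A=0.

P(15): 3·15+10=55≡3 → D
Z(25): 3·25+10=85≡7 → H
K(10): 3·10+10=40≡14 → O
P(15): 3·15+10=55≡3 → D
Z(25): 3·25+10=85≡7 → H
T(19): 3·19+10=67≡15 → P
B(1): 3·1+10=13 → N

DHODHPN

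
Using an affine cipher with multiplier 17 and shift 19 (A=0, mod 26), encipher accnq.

a(0): 17·0+19=19 → t
c(2): 17·2+19=53≡1 → b
c(2): 17·2+19=53≡1 → b
n(13): 17·13+19=240≡6 → g
q(16): 17·16+19=291≡5 → f

tbbgf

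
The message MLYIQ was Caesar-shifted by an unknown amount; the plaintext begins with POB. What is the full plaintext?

POBLT

From the crib: M(12)−P(15)=-3≡23, so the shift is 23.
Subtract 23 from each ciphertext letter:
M(12): 12−23=-11≡15 → P
L(11): 11−23=-12≡14 → O
Y(24): 24−23=1 → B
I(8): 8−23=-15≡11 → L
Q(16): 16−23=-7≡19 → T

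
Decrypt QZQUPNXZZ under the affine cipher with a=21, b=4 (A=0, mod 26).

The inverse of 21 mod 26 is 5, since 21·5=105≡1. Apply D(y)=5·(y−4) mod 26:
Q(16): 5·(16−4)=60≡8 → I
Z(25): 5·(25−4)=105≡1 → B
Q(16): 5·(16−4)=60≡8 → I
U(20): 5·(20−4)=80≡2 → C
P(15): 5·(15−4)=55≡3 → D
N(13): 5·(13−4)=45≡19 → T
X(23): 5·(23−4)=95≡17 → R
Z(25): 5·(25−4)=105≡1 → B
Z(25): 5·(25−4)=105≡1 → B

IBICDTRBB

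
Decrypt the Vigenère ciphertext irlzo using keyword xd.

Repeat the key across the ciphertext: xdxdx
i(8)−x(23): -15≡11 → l
r(17)−d(3): 14 → o
l(11)−x(23): -12≡14 → o
z(25)−d(3): 22 → w
o(14)−x(23): -9≡17 → r

loowr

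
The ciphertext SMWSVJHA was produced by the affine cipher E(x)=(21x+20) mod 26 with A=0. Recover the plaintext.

QMKQFXNE

The inverse of 21 mod 26 is 5, since 21·5=105≡1. Apply D(y)=5·(y−20) mod 26:
S(18): 5·(18−20)=-10≡16 → Q
M(12): 5·(12−20)=-40≡12 → M
W(22): 5·(22−20)=10 → K
S(18): 5·(18−20)=-10≡16 → Q
V(21): 5·(21−20)=5 → F
J(9): 5·(9−20)=-55≡23 → X
H(7): 5·(7−20)=-65≡13 → N
A(0): 5·(0−20)=-100≡4 → E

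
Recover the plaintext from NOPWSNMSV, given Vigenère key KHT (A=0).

DHWMLUCLC

Repeat the key across the ciphertext: KHTKHTKHT
N(13)−K(10): 3 → D
O(14)−H(7): 7 → H
P(15)−T(19): -4≡22 → W
W(22)−K(10): 12 → M
S(18)−H(7): 11 → L
N(13)−T(19): -6≡20 → U
M(12)−K(10): 2 → C
S(18)−H(7): 11 → L
V(21)−T(19): 2 → C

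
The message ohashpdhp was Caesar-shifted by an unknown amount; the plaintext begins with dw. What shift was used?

11

From the crib: o(14)−d(3)=11, so the shift is 11.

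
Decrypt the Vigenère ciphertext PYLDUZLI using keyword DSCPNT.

MGJOHGIQ

Repeat the key across the ciphertext: DSCPNTDS
P(15)−D(3): 12 → M
Y(24)−S(18): 6 → G
L(11)−C(2): 9 → J
D(3)−P(15): -12≡14 → O
U(20)−N(13): 7 → H
Z(25)−T(19): 6 → G
L(11)−D(3): 8 → I
I(8)−S(18): -10≡16 → Q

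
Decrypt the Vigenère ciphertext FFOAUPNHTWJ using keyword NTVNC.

SMTNSCUMGUW

Repeat the key across the ciphertext: NTVNCNTVNCN
F(5)−N(13): -8≡18 → S
F(5)−T(19): -14≡12 → M
O(14)−V(21): -7≡19 → T
A(0)−N(13): -13≡13 → N
U(20)−C(2): 18 → S
P(15)−N(13): 2 → C
N(13)−T(19): -6≡20 → U
H(7)−V(21): -14≡12 → M
T(19)−N(13): 6 → G
W(22)−C(2): 20 → U
J(9)−N(13): -4≡22 → W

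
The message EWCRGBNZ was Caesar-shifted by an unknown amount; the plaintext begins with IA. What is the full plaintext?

From the crib: E(4)−I(8)=-4≡22, so the shift is 22.
Subtract 22 from each ciphertext letter:
E(4): 4−22=-18≡8 → I
W(22): 22−22=0 → A
C(2): 2−22=-20≡6 → G
R(17): 17−22=-5≡21 → V
G(6): 6−22=-16≡10 → K
B(1): 1−22=-21≡5 → F
N(13): 13−22=-9≡17 → R
Z(25): 25−22=3 → D

IAGVKFRD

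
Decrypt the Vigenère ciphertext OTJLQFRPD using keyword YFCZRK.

QOHMZVTKB

Repeat the key across the ciphertext: YFCZRKYFC
O(14)−Y(24): -10≡16 → Q
T(19)−F(5): 14 → O
J(9)−C(2): 7 → H
L(11)−Z(25): -14≡12 → M
Q(16)−R(17): -1≡25 → Z
F(5)−K(10): -5≡21 → V
R(17)−Y(24): -7≡19 → T
P(15)−F(5): 10 → K
D(3)−C(2): 1 → B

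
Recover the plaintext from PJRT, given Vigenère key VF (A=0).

UEWO

Repeat the key across the ciphertext: VFVF
P(15)−V(21): -6≡20 → U
J(9)−F(5): 4 → E
R(17)−V(21): -4≡22 → W
T(19)−F(5): 14 → O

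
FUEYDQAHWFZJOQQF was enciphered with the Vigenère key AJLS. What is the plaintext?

Repeat the key across the ciphertext: AJLSAJLSAJLSAJLS
F(5)−A(0): 5 → F
U(20)−J(9): 11 → L
E(4)−L(11): -7≡19 → T
Y(24)−S(18): 6 → G
D(3)−A(0): 3 → D
Q(16)−J(9): 7 → H
A(0)−L(11): -11≡15 → P
H(7)−S(18): -11≡15 → P
W(22)−A(0): 22 → W
F(5)−J(9): -4≡22 → W
Z(25)−L(11): 14 → O
J(9)−S(18): -9≡17 → R
O(14)−A(0): 14 → O
Q(16)−J(9): 7 → H
Q(16)−L(11): 5 → F
F(5)−S(18): -13≡13 → N

FLTGDHPPWWOROHFN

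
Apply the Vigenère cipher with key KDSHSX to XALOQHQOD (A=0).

Repeat the key across the message: KDSHSXKDS
X(23)+K(10): 33≡7 → H
A(0)+D(3): 3 → D
L(11)+S(18): 29≡3 → D
O(14)+H(7): 21 → V
Q(16)+S(18): 34≡8 → I
H(7)+X(23): 30≡4 → E
Q(16)+K(10): 26≡0 → A
O(14)+D(3): 17 → R
D(3)+S(18): 21 → V

HDDVIEARV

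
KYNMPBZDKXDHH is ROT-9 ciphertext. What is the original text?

K(10): 10−9=1 → B
Y(24): 24−9=15 → P
N(13): 13−9=4 → E
M(12): 12−9=3 → D
P(15): 15−9=6 → G
B(1): 1−9=-8≡18 → S
Z(25): 25−9=16 → Q
D(3): 3−9=-6≡20 → U
K(10): 10−9=1 → B
X(23): 23−9=14 → O
D(3): 3−9=-6≡20 → U
H(7): 7−9=-2≡24 → Y
H(7): 7−9=-2≡24 → Y

BPEDGSQUBOUYY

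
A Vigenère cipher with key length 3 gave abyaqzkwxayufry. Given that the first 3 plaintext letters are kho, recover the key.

Subtract each crib letter from the matching ciphertext letter (mod 26):
a(0)−k(10)=-10≡16 → q
b(1)−h(7)=-6≡20 → u
y(24)−o(14)=10 → k

quk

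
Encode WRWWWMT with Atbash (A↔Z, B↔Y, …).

DIDDDNG

W(22) → D(3)
R(17) → I(8)
W(22) → D(3)
W(22) → D(3)
W(22) → D(3)
M(12) → N(13)
T(19) → G(6)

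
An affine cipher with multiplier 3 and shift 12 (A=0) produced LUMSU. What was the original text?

The inverse of 3 mod 26 is 9, since 3·9=27≡1. Apply D(y)=9·(y−12) mod 26:
L(11): 9·(11−12)=-9≡17 → R
U(20): 9·(20−12)=72≡20 → U
M(12): 9·(12−12)=0 → A
S(18): 9·(18−12)=54≡2 → C
U(20): 9·(20−12)=72≡20 → U

RUACU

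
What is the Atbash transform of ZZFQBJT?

Z(25) → A(0)
Z(25) → A(0)
F(5) → U(20)
Q(16) → J(9)
B(1) → Y(24)
J(9) → Q(16)
T(19) → G(6)

AAUJYQG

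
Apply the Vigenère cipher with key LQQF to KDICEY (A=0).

VTYHPO

Repeat the key across the message: LQQFLQ
K(10)+L(11): 21 → V
D(3)+Q(16): 19 → T
I(8)+Q(16): 24 → Y
C(2)+F(5): 7 → H
E(4)+L(11): 15 → P
Y(24)+Q(16): 40≡14 → O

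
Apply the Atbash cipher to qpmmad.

q(16) → j(9)
p(15) → k(10)
m(12) → n(13)
m(12) → n(13)
a(0) → z(25)
d(3) → w(22)

jknnzw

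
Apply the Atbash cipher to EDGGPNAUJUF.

VWTTKMZFQFU

E(4) → V(21)
D(3) → W(22)
G(6) → T(19)
G(6) → T(19)
P(15) → K(10)
N(13) → M(12)
A(0) → Z(25)
U(20) → F(5)
J(9) → Q(16)
U(20) → F(5)
F(5) → U(20)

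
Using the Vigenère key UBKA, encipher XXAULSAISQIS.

RYKUFTKIMRSS

Repeat the key across the message: UBKAUBKAUBKA
X(23)+U(20): 43≡17 → R
X(23)+B(1): 24 → Y
A(0)+K(10): 10 → K
U(20)+A(0): 20 → U
L(11)+U(20): 31≡5 → F
S(18)+B(1): 19 → T
A(0)+K(10): 10 → K
I(8)+A(0): 8 → I
S(18)+U(20): 38≡12 → M
Q(16)+B(1): 17 → R
I(8)+K(10): 18 → S
S(18)+A(0): 18 → S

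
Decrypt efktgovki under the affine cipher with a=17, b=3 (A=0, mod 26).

The inverse of 17 mod 26 is 23, since 17·23=391≡1. Apply D(y)=23·(y−3) mod 26:
e(4): 23·(4−3)=23 → x
f(5): 23·(5−3)=46≡20 → u
k(10): 23·(10−3)=161≡5 → f
t(19): 23·(19−3)=368≡4 → e
g(6): 23·(6−3)=69≡17 → r
o(14): 23·(14−3)=253≡19 → t
v(21): 23·(21−3)=414≡24 → y
k(10): 23·(10−3)=161≡5 → f
i(8): 23·(8−3)=115≡11 → l

xufertyfl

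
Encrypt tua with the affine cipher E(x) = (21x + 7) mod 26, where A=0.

t(19): 21·19+7=406≡16 → q
u(20): 21·20+7=427≡11 → l
a(0): 21·0+7=7 → h

qlh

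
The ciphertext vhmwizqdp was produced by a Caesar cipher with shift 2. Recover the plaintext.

v(21): 21−2=19 → t
h(7): 7−2=5 → f
m(12): 12−2=10 → k
w(22): 22−2=20 → u
i(8): 8−2=6 → g
z(25): 25−2=23 → x
q(16): 16−2=14 → o
d(3): 3−2=1 → b
p(15): 15−2=13 → n

tfkugxobn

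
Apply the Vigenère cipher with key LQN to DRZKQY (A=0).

OHMVGL

Repeat the key across the message: LQNLQN
D(3)+L(11): 14 → O
R(17)+Q(16): 33≡7 → H
Z(25)+N(13): 38≡12 → M
K(10)+L(11): 21 → V
Q(16)+Q(16): 32≡6 → G
Y(24)+N(13): 37≡11 → L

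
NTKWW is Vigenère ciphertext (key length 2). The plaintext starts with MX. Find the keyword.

Subtract each crib letter from the matching ciphertext letter (mod 26):
N(13)−M(12)=1 → B
T(19)−X(23)=-4≡22 → W

BW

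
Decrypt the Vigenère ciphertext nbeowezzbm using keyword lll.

cqtdltooqb

Repeat the key across the ciphertext: llllllllll
n(13)−l(11): 2 → c
b(1)−l(11): -10≡16 → q
e(4)−l(11): -7≡19 → t
o(14)−l(11): 3 → d
w(22)−l(11): 11 → l
e(4)−l(11): -7≡19 → t
z(25)−l(11): 14 → o
z(25)−l(11): 14 → o
b(1)−l(11): -10≡16 → q
m(12)−l(11): 1 → b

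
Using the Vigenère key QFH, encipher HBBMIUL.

Repeat the key across the message: QFHQFHQ
H(7)+Q(16): 23 → X
B(1)+F(5): 6 → G
B(1)+H(7): 8 → I
M(12)+Q(16): 28≡2 → C
I(8)+F(5): 13 → N
U(20)+H(7): 27≡1 → B
L(11)+Q(16): 27≡1 → B

XGICNBB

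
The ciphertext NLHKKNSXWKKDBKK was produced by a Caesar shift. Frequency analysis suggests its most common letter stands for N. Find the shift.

23

The most frequent ciphertext letter is K (appears 6 times).
K is position 10; N is position 13.
Shift = -3≡23.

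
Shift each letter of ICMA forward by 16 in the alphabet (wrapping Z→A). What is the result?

YSCQ

I(8): 8+16=24 → Y
C(2): 2+16=18 → S
M(12): 12+16=28≡2 → C
A(0): 0+16=16 → Q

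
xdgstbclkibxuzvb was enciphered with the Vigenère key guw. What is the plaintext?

Repeat the key across the ciphertext: guwguwguwguwguwg
x(23)−g(6): 17 → r
d(3)−u(20): -17≡9 → j
g(6)−w(22): -16≡10 → k
s(18)−g(6): 12 → m
t(19)−u(20): -1≡25 → z
b(1)−w(22): -21≡5 → f
c(2)−g(6): -4≡22 → w
l(11)−u(20): -9≡17 → r
k(10)−w(22): -12≡14 → o
i(8)−g(6): 2 → c
b(1)−u(20): -19≡7 → h
x(23)−w(22): 1 → b
u(20)−g(6): 14 → o
z(25)−u(20): 5 → f
v(21)−w(22): -1≡25 → z
b(1)−g(6): -5≡21 → v

rjkmzfwrochbofzv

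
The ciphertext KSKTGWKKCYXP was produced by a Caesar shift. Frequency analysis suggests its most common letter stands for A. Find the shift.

10

The most frequent ciphertext letter is K (appears 4 times).
K is position 10; A is position 0.
Shift = 10.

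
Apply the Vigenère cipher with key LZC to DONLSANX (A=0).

ONPWRCYW

Repeat the key across the message: LZCLZCLZ
D(3)+L(11): 14 → O
O(14)+Z(25): 39≡13 → N
N(13)+C(2): 15 → P
L(11)+L(11): 22 → W
S(18)+Z(25): 43≡17 → R
A(0)+C(2): 2 → C
N(13)+L(11): 24 → Y
X(23)+Z(25): 48≡22 → W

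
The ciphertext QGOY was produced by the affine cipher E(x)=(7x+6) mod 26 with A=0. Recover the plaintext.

The inverse of 7 mod 26 is 15, since 7·15=105≡1. Apply D(y)=15·(y−6) mod 26:
Q(16): 15·(16−6)=150≡20 → U
G(6): 15·(6−6)=0 → A
O(14): 15·(14−6)=120≡16 → Q
Y(24): 15·(24−6)=270≡10 → K

UAQK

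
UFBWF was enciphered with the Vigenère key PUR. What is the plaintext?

FLKHL

Repeat the key across the ciphertext: PURPU
U(20)−P(15): 5 → F
F(5)−U(20): -15≡11 → L
B(1)−R(17): -16≡10 → K
W(22)−P(15): 7 → H
F(5)−U(20): -15≡11 → L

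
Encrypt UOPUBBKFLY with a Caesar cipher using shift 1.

VPQVCCLGMZ

U(20): 20+1=21 → V
O(14): 14+1=15 → P
P(15): 15+1=16 → Q
U(20): 20+1=21 → V
B(1): 1+1=2 → C
B(1): 1+1=2 → C
K(10): 10+1=11 → L
F(5): 5+1=6 → G
L(11): 11+1=12 → M
Y(24): 24+1=25 → Z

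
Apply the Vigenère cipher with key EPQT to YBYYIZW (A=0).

CQORMOM

Repeat the key across the message: EPQTEPQ
Y(24)+E(4): 28≡2 → C
B(1)+P(15): 16 → Q
Y(24)+Q(16): 40≡14 → O
Y(24)+T(19): 43≡17 → R
I(8)+E(4): 12 → M
Z(25)+P(15): 40≡14 → O
W(22)+Q(16): 38≡12 → M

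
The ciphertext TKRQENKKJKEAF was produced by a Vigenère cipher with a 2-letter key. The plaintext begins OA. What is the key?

Subtract each crib letter from the matching ciphertext letter (mod 26):
T(19)−O(14)=5 → F
K(10)−A(0)=10 → K

FK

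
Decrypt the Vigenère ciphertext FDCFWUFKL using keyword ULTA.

Repeat the key across the ciphertext: ULTAULTAU
F(5)−U(20): -15≡11 → L
D(3)−L(11): -8≡18 → S
C(2)−T(19): -17≡9 → J
F(5)−A(0): 5 → F
W(22)−U(20): 2 → C
U(20)−L(11): 9 → J
F(5)−T(19): -14≡12 → M
K(10)−A(0): 10 → K
L(11)−U(20): -9≡17 → R

LSJFCJMKR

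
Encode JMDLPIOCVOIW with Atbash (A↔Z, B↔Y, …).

J(9) → Q(16)
M(12) → N(13)
D(3) → W(22)
L(11) → O(14)
P(15) → K(10)
I(8) → R(17)
O(14) → L(11)
C(2) → X(23)
V(21) → E(4)
O(14) → L(11)
I(8) → R(17)
W(22) → D(3)

QNWOKRLXELRD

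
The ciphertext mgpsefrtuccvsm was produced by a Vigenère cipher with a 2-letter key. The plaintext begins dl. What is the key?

Subtract each crib letter from the matching ciphertext letter (mod 26):
m(12)−d(3)=9 → j
g(6)−l(11)=-5≡21 → v

jv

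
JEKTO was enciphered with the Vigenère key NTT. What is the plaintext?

WLRGV

Repeat the key across the ciphertext: NTTNT
J(9)−N(13): -4≡22 → W
E(4)−T(19): -15≡11 → L
K(10)−T(19): -9≡17 → R
T(19)−N(13): 6 → G
O(14)−T(19): -5≡21 → V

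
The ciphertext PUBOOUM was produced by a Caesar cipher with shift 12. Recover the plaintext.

DIPCCIA

P(15): 15−12=3 → D
U(20): 20−12=8 → I
B(1): 1−12=-11≡15 → P
O(14): 14−12=2 → C
O(14): 14−12=2 → C
U(20): 20−12=8 → I
M(12): 12−12=0 → A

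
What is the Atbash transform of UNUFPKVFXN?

U(20) → F(5)
N(13) → M(12)
U(20) → F(5)
F(5) → U(20)
P(15) → K(10)
K(10) → P(15)
V(21) → E(4)
F(5) → U(20)
X(23) → C(2)
N(13) → M(12)

FMFUKPEUCM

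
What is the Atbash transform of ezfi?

e(4) → v(21)
z(25) → a(0)
f(5) → u(20)
i(8) → r(17)

vaur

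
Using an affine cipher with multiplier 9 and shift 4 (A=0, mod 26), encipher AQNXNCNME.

ESRDRWRIO

A(0): 9·0+4=4 → E
Q(16): 9·16+4=148≡18 → S
N(13): 9·13+4=121≡17 → R
X(23): 9·23+4=211≡3 → D
N(13): 9·13+4=121≡17 → R
C(2): 9·2+4=22 → W
N(13): 9·13+4=121≡17 → R
M(12): 9·12+4=112≡8 → I
E(4): 9·4+4=40≡14 → O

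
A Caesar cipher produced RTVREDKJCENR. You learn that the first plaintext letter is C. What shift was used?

15

From the crib: R(17)−C(2)=15, so the shift is 15.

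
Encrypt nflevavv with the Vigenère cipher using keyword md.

zixhhdhy

Repeat the key across the message: mdmdmdmd
n(13)+m(12): 25 → z
f(5)+d(3): 8 → i
l(11)+m(12): 23 → x
e(4)+d(3): 7 → h
v(21)+m(12): 33≡7 → h
a(0)+d(3): 3 → d
v(21)+m(12): 33≡7 → h
v(21)+d(3): 24 → y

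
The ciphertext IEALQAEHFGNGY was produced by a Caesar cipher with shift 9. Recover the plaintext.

ZVRCHRVYWXEXP

I(8): 8−9=-1≡25 → Z
E(4): 4−9=-5≡21 → V
A(0): 0−9=-9≡17 → R
L(11): 11−9=2 → C
Q(16): 16−9=7 → H
A(0): 0−9=-9≡17 → R
E(4): 4−9=-5≡21 → V
H(7): 7−9=-2≡24 → Y
F(5): 5−9=-4≡22 → W
G(6): 6−9=-3≡23 → X
N(13): 13−9=4 → E
G(6): 6−9=-3≡23 → X
Y(24): 24−9=15 → P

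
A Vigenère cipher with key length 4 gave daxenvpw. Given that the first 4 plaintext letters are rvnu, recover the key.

mfkk

Subtract each crib letter from the matching ciphertext letter (mod 26):
d(3)−r(17)=-14≡12 → m
a(0)−v(21)=-21≡5 → f
x(23)−n(13)=10 → k
e(4)−u(20)=-16≡10 → k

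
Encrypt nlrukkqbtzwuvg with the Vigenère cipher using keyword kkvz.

xvmtuuladjrtfq

Repeat the key across the message: kkvzkkvzkkvzkk
n(13)+k(10): 23 → x
l(11)+k(10): 21 → v
r(17)+v(21): 38≡12 → m
u(20)+z(25): 45≡19 → t
k(10)+k(10): 20 → u
k(10)+k(10): 20 → u
q(16)+v(21): 37≡11 → l
b(1)+z(25): 26≡0 → a
t(19)+k(10): 29≡3 → d
z(25)+k(10): 35≡9 → j
w(22)+v(21): 43≡17 → r
u(20)+z(25): 45≡19 → t
v(21)+k(10): 31≡5 → f
g(6)+k(10): 16 → q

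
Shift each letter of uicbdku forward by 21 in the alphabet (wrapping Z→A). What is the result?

u(20): 20+21=41≡15 → p
i(8): 8+21=29≡3 → d
c(2): 2+21=23 → x
b(1): 1+21=22 → w
d(3): 3+21=24 → y
k(10): 10+21=31≡5 → f
u(20): 20+21=41≡15 → p

pdxwyfp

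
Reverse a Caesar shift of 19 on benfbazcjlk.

b(1): 1−19=-18≡8 → i
e(4): 4−19=-15≡11 → l
n(13): 13−19=-6≡20 → u
f(5): 5−19=-14≡12 → m
b(1): 1−19=-18≡8 → i
a(0): 0−19=-19≡7 → h
z(25): 25−19=6 → g
c(2): 2−19=-17≡9 → j
j(9): 9−19=-10≡16 → q
l(11): 11−19=-8≡18 → s
k(10): 10−19=-9≡17 → r

ilumihgjqsr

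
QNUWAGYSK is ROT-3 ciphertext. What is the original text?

Q(16): 16−3=13 → N
N(13): 13−3=10 → K
U(20): 20−3=17 → R
W(22): 22−3=19 → T
A(0): 0−3=-3≡23 → X
G(6): 6−3=3 → D
Y(24): 24−3=21 → V
S(18): 18−3=15 → P
K(10): 10−3=7 → H

NKRTXDVPH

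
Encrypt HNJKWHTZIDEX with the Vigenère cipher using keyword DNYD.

Repeat the key across the message: DNYDDNYDDNYD
H(7)+D(3): 10 → K
N(13)+N(13): 26≡0 → A
J(9)+Y(24): 33≡7 → H
K(10)+D(3): 13 → N
W(22)+D(3): 25 → Z
H(7)+N(13): 20 → U
T(19)+Y(24): 43≡17 → R
Z(25)+D(3): 28≡2 → C
I(8)+D(3): 11 → L
D(3)+N(13): 16 → Q
E(4)+Y(24): 28≡2 → C
X(23)+D(3): 26≡0 → A

KAHNZURCLQCA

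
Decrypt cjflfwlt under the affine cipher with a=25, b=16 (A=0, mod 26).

The inverse of 25 mod 26 is 25, since 25·25=625≡1. Apply D(y)=25·(y−16) mod 26:
c(2): 25·(2−16)=-350≡14 → o
j(9): 25·(9−16)=-175≡7 → h
f(5): 25·(5−16)=-275≡11 → l
l(11): 25·(11−16)=-125≡5 → f
f(5): 25·(5−16)=-275≡11 → l
w(22): 25·(22−16)=150≡20 → u
l(11): 25·(11−16)=-125≡5 → f
t(19): 25·(19−16)=75≡23 → x

ohlflufx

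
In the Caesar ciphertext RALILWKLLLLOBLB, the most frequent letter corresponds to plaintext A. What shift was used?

11

The most frequent ciphertext letter is L (appears 7 times).
L is position 11; A is position 0.
Shift = 11.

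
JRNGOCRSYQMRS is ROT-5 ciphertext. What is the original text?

J(9): 9−5=4 → E
R(17): 17−5=12 → M
N(13): 13−5=8 → I
G(6): 6−5=1 → B
O(14): 14−5=9 → J
C(2): 2−5=-3≡23 → X
R(17): 17−5=12 → M
S(18): 18−5=13 → N
Y(24): 24−5=19 → T
Q(16): 16−5=11 → L
M(12): 12−5=7 → H
R(17): 17−5=12 → M
S(18): 18−5=13 → N

EMIBJXMNTLHMN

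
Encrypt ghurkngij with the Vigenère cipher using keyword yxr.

Repeat the key across the message: yxryxryxr
g(6)+y(24): 30≡4 → e
h(7)+x(23): 30≡4 → e
u(20)+r(17): 37≡11 → l
r(17)+y(24): 41≡15 → p
k(10)+x(23): 33≡7 → h
n(13)+r(17): 30≡4 → e
g(6)+y(24): 30≡4 → e
i(8)+x(23): 31≡5 → f
j(9)+r(17): 26≡0 → a

eelpheefa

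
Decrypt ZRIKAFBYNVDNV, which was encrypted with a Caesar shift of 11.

Z(25): 25−11=14 → O
R(17): 17−11=6 → G
I(8): 8−11=-3≡23 → X
K(10): 10−11=-1≡25 → Z
A(0): 0−11=-11≡15 → P
F(5): 5−11=-6≡20 → U
B(1): 1−11=-10≡16 → Q
Y(24): 24−11=13 → N
N(13): 13−11=2 → C
V(21): 21−11=10 → K
D(3): 3−11=-8≡18 → S
N(13): 13−11=2 → C
V(21): 21−11=10 → K

OGXZPUQNCKSCK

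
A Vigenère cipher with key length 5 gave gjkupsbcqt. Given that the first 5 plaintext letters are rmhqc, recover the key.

Subtract each crib letter from the matching ciphertext letter (mod 26):
g(6)−r(17)=-11≡15 → p
j(9)−m(12)=-3≡23 → x
k(10)−h(7)=3 → d
u(20)−q(16)=4 → e
p(15)−c(2)=13 → n

pxden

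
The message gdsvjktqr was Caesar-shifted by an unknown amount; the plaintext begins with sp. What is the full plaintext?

spehvwfcd

From the crib: g(6)−s(18)=-12≡14, so the shift is 14.
Subtract 14 from each ciphertext letter:
g(6): 6−14=-8≡18 → s
d(3): 3−14=-11≡15 → p
s(18): 18−14=4 → e
v(21): 21−14=7 → h
j(9): 9−14=-5≡21 → v
k(10): 10−14=-4≡22 → w
t(19): 19−14=5 → f
q(16): 16−14=2 → c
r(17): 17−14=3 → d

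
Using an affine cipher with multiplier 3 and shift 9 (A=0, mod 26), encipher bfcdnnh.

mypswwe

b(1): 3·1+9=12 → m
f(5): 3·5+9=24 → y
c(2): 3·2+9=15 → p
d(3): 3·3+9=18 → s
n(13): 3·13+9=48≡22 → w
n(13): 3·13+9=48≡22 → w
h(7): 3·7+9=30≡4 → e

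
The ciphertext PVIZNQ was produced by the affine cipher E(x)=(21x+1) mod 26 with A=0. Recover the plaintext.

The inverse of 21 mod 26 is 5, since 21·5=105≡1. Apply D(y)=5·(y−1) mod 26:
P(15): 5·(15−1)=70≡18 → S
V(21): 5·(21−1)=100≡22 → W
I(8): 5·(8−1)=35≡9 → J
Z(25): 5·(25−1)=120≡16 → Q
N(13): 5·(13−1)=60≡8 → I
Q(16): 5·(16−1)=75≡23 → X

SWJQIX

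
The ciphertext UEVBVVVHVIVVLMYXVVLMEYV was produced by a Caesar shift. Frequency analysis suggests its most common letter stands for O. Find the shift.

7

The most frequent ciphertext letter is V (appears 10 times).
V is position 21; O is position 14.
Shift = 7.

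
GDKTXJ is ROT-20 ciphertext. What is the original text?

MJQZDP

G(6): 6−20=-14≡12 → M
D(3): 3−20=-17≡9 → J
K(10): 10−20=-10≡16 → Q
T(19): 19−20=-1≡25 → Z
X(23): 23−20=3 → D
J(9): 9−20=-11≡15 → P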